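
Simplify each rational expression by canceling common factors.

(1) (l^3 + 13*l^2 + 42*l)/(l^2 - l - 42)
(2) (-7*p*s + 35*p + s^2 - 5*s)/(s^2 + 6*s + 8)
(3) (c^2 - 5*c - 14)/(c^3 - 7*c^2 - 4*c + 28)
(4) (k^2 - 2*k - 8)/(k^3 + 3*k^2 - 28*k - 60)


(1) = (l^2 + 7*l)/(l - 7)
(2) = (-7*p*s + 35*p + s^2 - 5*s)/(s^2 + 6*s + 8)
(3) = 1/(c - 2)
(4) = (k - 4)/(k^2 + k - 30)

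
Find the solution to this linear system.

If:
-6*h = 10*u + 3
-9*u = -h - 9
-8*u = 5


Then:
No Solution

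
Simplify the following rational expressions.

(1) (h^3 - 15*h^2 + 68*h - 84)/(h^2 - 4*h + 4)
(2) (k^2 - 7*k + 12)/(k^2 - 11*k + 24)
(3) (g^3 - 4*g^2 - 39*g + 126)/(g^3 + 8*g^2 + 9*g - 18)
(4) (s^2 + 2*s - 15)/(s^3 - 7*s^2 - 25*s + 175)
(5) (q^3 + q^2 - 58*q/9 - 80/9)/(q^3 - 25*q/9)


(1) = (h^2 - 13*h + 42)/(h - 2)
(2) = (k - 4)/(k - 8)
(3) = (g^2 - 10*g + 21)/(g^2 + 2*g - 3)
(4) = (s - 3)/(s^2 - 12*s + 35)
(5) = (3*q^2 - 2*q - 16)/(3*q^2 - 5*q)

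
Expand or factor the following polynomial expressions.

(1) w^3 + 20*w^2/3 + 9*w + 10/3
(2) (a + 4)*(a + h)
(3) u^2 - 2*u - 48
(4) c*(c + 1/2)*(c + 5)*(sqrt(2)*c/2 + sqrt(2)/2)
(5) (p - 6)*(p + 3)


(1) = (w + 2/3)*(w + 1)*(w + 5)
(2) = a^2 + a*h + 4*a + 4*h
(3) = (u - 8)*(u + 6)
(4) = sqrt(2)*c^4/2 + 13*sqrt(2)*c^3/4 + 4*sqrt(2)*c^2 + 5*sqrt(2)*c/4
(5) = p^2 - 3*p - 18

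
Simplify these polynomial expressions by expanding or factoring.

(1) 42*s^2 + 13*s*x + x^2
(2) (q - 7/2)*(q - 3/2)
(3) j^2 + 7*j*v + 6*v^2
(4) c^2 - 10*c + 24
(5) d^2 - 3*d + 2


(1) = (6*s + x)*(7*s + x)
(2) = q^2 - 5*q + 21/4
(3) = (j + v)*(j + 6*v)
(4) = (c - 6)*(c - 4)
(5) = (d - 2)*(d - 1)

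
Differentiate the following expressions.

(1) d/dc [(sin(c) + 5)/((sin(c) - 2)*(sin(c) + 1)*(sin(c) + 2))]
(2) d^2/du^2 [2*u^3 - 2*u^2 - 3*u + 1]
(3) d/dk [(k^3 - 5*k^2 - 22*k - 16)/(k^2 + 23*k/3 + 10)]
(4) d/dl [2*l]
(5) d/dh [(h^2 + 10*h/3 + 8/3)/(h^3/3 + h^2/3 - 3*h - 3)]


(1) = 2*(-sin(c)^3 - 8*sin(c)^2 - 5*sin(c) + 8)*cos(c)/((sin(c) - 2)^2*(sin(c) + 1)^2*(sin(c) + 2)^2)
(2) = 12*u - 4
(3) = 3*(3*k^4 + 46*k^3 + 41*k^2 - 204*k - 292)/(9*k^4 + 138*k^3 + 709*k^2 + 1380*k + 900)
(4) = 2
(5) = (-3*h^4 - 20*h^3 - 61*h^2 - 70*h - 18)/(h^6 + 2*h^5 - 17*h^4 - 36*h^3 + 63*h^2 + 162*h + 81)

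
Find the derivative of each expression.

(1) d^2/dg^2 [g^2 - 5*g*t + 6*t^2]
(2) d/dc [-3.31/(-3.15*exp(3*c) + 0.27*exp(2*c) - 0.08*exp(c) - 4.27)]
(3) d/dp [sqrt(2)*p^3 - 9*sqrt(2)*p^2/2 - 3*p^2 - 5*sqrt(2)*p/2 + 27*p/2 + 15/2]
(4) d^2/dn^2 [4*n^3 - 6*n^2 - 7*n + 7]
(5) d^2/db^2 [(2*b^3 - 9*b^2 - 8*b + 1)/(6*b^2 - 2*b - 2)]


(1) = 2
(2) = (-31.2795*exp(2*c) + 1.7874*exp(c) - 0.2648)*exp(c)/(3.15*exp(3*c) - 0.27*exp(2*c) + 0.08*exp(c) + 4.27)^2
(3) = 3*sqrt(2)*p^2 - 9*sqrt(2)*p - 6*p - 5*sqrt(2)/2 + 27/2
(4) = 24*n - 12
(5) = (-91*b^3 - 48*b^2 - 75*b + 3)/(27*b^6 - 27*b^5 - 18*b^4 + 17*b^3 + 6*b^2 - 3*b - 1)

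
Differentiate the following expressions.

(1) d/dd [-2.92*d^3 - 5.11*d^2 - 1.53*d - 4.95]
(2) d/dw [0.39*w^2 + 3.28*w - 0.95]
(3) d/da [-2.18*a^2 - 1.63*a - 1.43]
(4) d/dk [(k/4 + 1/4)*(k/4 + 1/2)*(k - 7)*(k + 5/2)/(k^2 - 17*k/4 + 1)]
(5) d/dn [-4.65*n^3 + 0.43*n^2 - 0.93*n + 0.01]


(1) = -8.76*d^2 - 10.22*d - 1.53
(2) = 0.78*w + 3.28
(3) = -4.36*a - 1.63
(4) = (8*k^5 - 57*k^4 + 67*k^3 + 721*k^2 + 48*k - 841)/(4*(16*k^4 - 136*k^3 + 321*k^2 - 136*k + 16))
(5) = -13.95*n^2 + 0.86*n - 0.93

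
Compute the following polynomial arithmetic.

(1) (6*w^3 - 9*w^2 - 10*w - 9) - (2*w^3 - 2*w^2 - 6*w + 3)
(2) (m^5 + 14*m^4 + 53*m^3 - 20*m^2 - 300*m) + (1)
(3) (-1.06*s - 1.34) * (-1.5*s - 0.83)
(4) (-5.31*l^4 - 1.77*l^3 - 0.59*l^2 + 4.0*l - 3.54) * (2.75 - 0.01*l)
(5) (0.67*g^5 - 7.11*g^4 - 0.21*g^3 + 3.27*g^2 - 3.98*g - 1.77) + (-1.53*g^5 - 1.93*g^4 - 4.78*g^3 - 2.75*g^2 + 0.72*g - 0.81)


(1) = 4*w^3 - 7*w^2 - 4*w - 12
(2) = m^5 + 14*m^4 + 53*m^3 - 20*m^2 - 300*m + 1
(3) = 1.59*s^2 + 2.8898*s + 1.1122
(4) = 0.0531*l^5 - 14.5848*l^4 - 4.8616*l^3 - 1.6625*l^2 + 11.0354*l - 9.735
(5) = -0.86*g^5 - 9.04*g^4 - 4.99*g^3 + 0.52*g^2 - 3.26*g - 2.58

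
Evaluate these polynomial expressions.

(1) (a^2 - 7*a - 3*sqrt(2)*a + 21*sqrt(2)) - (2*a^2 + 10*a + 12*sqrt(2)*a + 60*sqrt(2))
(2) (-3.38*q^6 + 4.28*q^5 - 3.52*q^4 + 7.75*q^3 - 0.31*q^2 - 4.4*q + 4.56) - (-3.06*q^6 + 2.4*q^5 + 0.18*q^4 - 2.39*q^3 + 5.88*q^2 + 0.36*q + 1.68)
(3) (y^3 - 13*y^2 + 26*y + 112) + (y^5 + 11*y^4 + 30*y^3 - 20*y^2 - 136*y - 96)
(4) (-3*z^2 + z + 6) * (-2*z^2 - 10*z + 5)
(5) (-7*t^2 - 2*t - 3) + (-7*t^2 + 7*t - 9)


(1) = -a^2 - 15*sqrt(2)*a - 17*a - 39*sqrt(2)
(2) = -0.32*q^6 + 1.88*q^5 - 3.7*q^4 + 10.14*q^3 - 6.19*q^2 - 4.76*q + 2.88
(3) = y^5 + 11*y^4 + 31*y^3 - 33*y^2 - 110*y + 16
(4) = 6*z^4 + 28*z^3 - 37*z^2 - 55*z + 30
(5) = -14*t^2 + 5*t - 12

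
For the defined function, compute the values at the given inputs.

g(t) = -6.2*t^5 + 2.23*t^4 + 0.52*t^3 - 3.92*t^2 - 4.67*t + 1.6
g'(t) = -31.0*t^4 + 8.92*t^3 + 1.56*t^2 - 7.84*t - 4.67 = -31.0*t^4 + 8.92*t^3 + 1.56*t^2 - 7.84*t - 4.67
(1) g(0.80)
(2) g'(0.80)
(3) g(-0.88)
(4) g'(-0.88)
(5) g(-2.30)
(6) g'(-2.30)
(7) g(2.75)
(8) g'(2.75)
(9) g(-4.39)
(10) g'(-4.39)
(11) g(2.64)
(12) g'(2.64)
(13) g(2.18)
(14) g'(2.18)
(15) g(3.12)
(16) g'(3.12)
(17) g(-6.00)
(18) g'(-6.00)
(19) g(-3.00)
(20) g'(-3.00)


(1) = -5.50
(2) = -18.07
(3) = 6.93
(4) = -21.23
(5) = 446.74
(6) = -954.42
(7) = -877.65
(8) = -1601.86
(9) = 10839.96
(10) = -12208.69
(11) = -715.24
(12) = -1356.20
(13) = -276.72
(14) = -622.08
(15) = -1657.03
(16) = -2680.55
(17) = 50877.46
(18) = -42004.19
(19) = 1653.52
(20) = -2718.95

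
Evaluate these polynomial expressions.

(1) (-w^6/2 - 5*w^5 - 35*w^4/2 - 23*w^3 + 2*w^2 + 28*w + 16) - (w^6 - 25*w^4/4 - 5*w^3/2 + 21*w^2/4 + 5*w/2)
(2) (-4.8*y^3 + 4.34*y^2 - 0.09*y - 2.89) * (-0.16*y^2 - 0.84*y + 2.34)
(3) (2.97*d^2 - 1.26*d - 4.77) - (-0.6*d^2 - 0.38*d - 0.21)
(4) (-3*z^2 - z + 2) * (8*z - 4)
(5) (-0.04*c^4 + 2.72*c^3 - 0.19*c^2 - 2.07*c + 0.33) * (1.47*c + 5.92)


(1) = -3*w^6/2 - 5*w^5 - 45*w^4/4 - 41*w^3/2 - 13*w^2/4 + 51*w/2 + 16
(2) = 0.768*y^5 + 3.3376*y^4 - 14.8632*y^3 + 10.6936*y^2 + 2.217*y - 6.7626
(3) = 3.57*d^2 - 0.88*d - 4.56
(4) = -24*z^3 + 4*z^2 + 20*z - 8
(5) = -0.0588*c^5 + 3.7616*c^4 + 15.8231*c^3 - 4.1677*c^2 - 11.7693*c + 1.9536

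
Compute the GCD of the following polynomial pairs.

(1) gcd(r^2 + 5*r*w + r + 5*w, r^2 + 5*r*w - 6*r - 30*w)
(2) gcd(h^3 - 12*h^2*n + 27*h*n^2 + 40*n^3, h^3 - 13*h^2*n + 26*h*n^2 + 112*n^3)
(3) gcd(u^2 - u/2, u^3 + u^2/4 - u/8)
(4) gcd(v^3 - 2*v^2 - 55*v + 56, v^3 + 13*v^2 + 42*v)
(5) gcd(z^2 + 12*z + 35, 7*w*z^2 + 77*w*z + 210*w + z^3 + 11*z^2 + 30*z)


(1) = gcd((r + 1)*(r + 5*w), (r - 6)*(r + 5*w)) = r + 5*w
(2) = gcd((h - 8*n)*(h - 5*n)*(h + n), (h - 8*n)*(h - 7*n)*(h + 2*n)) = h - 8*n
(3) = u
(4) = v + 7
(5) = gcd((z + 5)*(z + 7), (7*w + z)*(z + 5)*(z + 6)) = z + 5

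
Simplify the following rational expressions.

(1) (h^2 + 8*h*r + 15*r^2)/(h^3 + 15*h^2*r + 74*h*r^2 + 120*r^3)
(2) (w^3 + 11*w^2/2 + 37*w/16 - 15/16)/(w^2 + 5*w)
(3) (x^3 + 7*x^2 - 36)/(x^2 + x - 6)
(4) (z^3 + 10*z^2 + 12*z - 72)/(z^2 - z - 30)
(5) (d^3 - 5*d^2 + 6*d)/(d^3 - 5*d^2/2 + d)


(1) = (h + 3*r)/(h^2 + 10*h*r + 24*r^2)
(2) = (16*w^2 + 8*w - 3)/(16*w)
(3) = x + 6
(4) = (z^3 + 10*z^2 + 12*z - 72)/(z^2 - z - 30)
(5) = (2*d - 6)/(2*d - 1)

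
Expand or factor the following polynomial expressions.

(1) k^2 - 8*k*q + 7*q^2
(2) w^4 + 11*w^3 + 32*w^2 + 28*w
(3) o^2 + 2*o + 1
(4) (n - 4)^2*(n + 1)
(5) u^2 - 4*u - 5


(1) = (k - 7*q)*(k - q)
(2) = w*(w + 2)^2*(w + 7)
(3) = (o + 1)^2
(4) = n^3 - 7*n^2 + 8*n + 16
(5) = (u - 5)*(u + 1)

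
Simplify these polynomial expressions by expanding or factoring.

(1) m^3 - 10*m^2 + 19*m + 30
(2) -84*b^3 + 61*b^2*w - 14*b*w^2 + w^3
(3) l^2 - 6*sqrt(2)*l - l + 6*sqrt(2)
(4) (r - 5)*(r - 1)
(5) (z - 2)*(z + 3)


(1) = (m - 6)*(m - 5)*(m + 1)
(2) = (-7*b + w)*(-4*b + w)*(-3*b + w)
(3) = (l - 1)*(l - 6*sqrt(2))
(4) = r^2 - 6*r + 5
(5) = z^2 + z - 6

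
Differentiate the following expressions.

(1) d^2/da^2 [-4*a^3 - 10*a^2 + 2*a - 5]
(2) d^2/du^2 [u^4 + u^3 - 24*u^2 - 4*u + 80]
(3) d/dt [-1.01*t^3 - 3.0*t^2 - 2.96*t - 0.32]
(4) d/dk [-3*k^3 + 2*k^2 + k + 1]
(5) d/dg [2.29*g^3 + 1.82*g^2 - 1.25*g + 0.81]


(1) = -24*a - 20
(2) = 12*u^2 + 6*u - 48
(3) = -3.03*t^2 - 6.0*t - 2.96
(4) = -9*k^2 + 4*k + 1
(5) = 6.87*g^2 + 3.64*g - 1.25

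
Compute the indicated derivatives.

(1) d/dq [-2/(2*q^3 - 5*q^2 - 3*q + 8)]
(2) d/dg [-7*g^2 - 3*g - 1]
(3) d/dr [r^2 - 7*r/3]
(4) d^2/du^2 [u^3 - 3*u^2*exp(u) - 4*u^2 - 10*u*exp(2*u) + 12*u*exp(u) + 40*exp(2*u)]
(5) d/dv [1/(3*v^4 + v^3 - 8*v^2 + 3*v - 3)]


(1) = 2*(6*q^2 - 10*q - 3)/(2*q^3 - 5*q^2 - 3*q + 8)^2
(2) = -14*g - 3
(3) = 2*r - 7/3
(4) = -3*u^2*exp(u) - 40*u*exp(2*u) + 6*u + 120*exp(2*u) + 18*exp(u) - 8
(5) = (-12*v^3 - 3*v^2 + 16*v - 3)/(3*v^4 + v^3 - 8*v^2 + 3*v - 3)^2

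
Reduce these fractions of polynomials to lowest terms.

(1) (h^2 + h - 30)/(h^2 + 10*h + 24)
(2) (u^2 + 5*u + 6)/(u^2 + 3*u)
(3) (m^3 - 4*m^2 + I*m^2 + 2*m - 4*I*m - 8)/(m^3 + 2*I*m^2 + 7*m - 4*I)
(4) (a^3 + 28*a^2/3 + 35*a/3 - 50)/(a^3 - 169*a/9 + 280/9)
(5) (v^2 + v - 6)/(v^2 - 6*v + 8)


(1) = (h - 5)/(h + 4)
(2) = (u + 2)/u
(3) = (m^2 + m*(-4 + 2*I) - 8*I)/(m^2 + 3*I*m + 4)
(4) = (9*a^2 + 39*a - 90)/(9*a^2 - 45*a + 56)
(5) = (v + 3)/(v - 4)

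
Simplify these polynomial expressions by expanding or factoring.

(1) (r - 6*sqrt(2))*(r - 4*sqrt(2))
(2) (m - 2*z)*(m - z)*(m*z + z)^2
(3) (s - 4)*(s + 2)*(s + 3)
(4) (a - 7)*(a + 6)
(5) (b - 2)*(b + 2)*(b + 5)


(1) = r^2 - 10*sqrt(2)*r + 48
(2) = m^4*z^2 - 3*m^3*z^3 + 2*m^3*z^2 + 2*m^2*z^4 - 6*m^2*z^3 + m^2*z^2 + 4*m*z^4 - 3*m*z^3 + 2*z^4
(3) = s^3 + s^2 - 14*s - 24
(4) = a^2 - a - 42
(5) = b^3 + 5*b^2 - 4*b - 20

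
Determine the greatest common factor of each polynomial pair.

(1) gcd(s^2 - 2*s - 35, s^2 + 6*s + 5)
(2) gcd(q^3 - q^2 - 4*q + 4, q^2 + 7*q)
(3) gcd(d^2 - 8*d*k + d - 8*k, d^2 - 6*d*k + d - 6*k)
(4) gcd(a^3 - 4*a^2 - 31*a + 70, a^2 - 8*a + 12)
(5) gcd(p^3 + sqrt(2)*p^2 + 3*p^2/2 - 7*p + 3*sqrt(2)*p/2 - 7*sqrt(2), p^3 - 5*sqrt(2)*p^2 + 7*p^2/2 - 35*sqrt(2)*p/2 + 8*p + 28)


(1) = gcd((s - 7)*(s + 5), (s + 1)*(s + 5)) = s + 5
(2) = 1
(3) = d + 1
(4) = a - 2
(5) = gcd((p - 2)*(p + 7/2)*(p + sqrt(2)), (p + 7/2)*(p - 4*sqrt(2))*(p - sqrt(2))) = p + 7/2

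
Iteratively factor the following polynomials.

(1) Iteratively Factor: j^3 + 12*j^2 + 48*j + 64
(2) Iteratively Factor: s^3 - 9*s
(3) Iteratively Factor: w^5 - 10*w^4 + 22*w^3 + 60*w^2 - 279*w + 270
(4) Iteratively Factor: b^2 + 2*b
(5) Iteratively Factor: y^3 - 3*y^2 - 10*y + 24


(1) = (j + 4)*(j^2 + 8*j + 16) = (j + 4)^2*(j + 4)
(2) = (s - 3)*(s^2 + 3*s) = (s - 3)*(s + 3)*(s)
(3) = (w - 5)*(w^4 - 5*w^3 - 3*w^2 + 45*w - 54) = (w - 5)*(w - 2)*(w^3 - 3*w^2 - 9*w + 27) = (w - 5)*(w - 3)*(w - 2)*(w^2 - 9) = (w - 5)*(w - 3)^2*(w - 2)*(w + 3)
(4) = (b)*(b + 2)
(5) = (y - 2)*(y^2 - y - 12) = (y - 4)*(y - 2)*(y + 3)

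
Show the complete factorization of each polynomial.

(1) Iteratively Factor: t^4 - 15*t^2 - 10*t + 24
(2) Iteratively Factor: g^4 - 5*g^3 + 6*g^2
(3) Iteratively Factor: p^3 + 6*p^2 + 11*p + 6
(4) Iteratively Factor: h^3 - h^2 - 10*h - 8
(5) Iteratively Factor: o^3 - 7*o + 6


(1) = (t + 2)*(t^3 - 2*t^2 - 11*t + 12) = (t - 4)*(t + 2)*(t^2 + 2*t - 3) = (t - 4)*(t - 1)*(t + 2)*(t + 3)
(2) = (g - 2)*(g^3 - 3*g^2) = g*(g - 2)*(g^2 - 3*g) = g^2*(g - 2)*(g - 3)
(3) = (p + 3)*(p^2 + 3*p + 2) = (p + 1)*(p + 3)*(p + 2)
(4) = (h + 2)*(h^2 - 3*h - 4) = (h + 1)*(h + 2)*(h - 4)
(5) = (o - 2)*(o^2 + 2*o - 3) = (o - 2)*(o - 1)*(o + 3)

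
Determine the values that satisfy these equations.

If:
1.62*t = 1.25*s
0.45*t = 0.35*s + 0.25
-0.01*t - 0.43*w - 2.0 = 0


Then:
s = -90.00
t = -69.44
w = -3.04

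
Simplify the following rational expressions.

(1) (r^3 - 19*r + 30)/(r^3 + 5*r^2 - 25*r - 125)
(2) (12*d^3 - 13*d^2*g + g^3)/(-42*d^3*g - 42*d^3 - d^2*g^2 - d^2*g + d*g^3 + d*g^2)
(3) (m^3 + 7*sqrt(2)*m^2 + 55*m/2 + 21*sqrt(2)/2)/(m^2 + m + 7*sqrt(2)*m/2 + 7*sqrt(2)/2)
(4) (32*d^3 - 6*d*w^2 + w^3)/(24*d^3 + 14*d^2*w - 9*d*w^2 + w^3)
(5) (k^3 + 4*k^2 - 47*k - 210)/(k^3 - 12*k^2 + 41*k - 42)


(1) = (r^2 - 5*r + 6)/(r^2 - 25)
(2) = (-12*d^3 + 13*d^2*g - g^3)/(42*d^3*g + 42*d^3 + d^2*g^2 + d^2*g - d*g^3 - d*g^2)
(3) = (4*m^2 + 14*sqrt(2)*m + 12)/(4*m + 4)
(4) = (-8*d^2 - 2*d*w + w^2)/(-6*d^2 - 5*d*w + w^2)
(5) = (k^2 + 11*k + 30)/(k^2 - 5*k + 6)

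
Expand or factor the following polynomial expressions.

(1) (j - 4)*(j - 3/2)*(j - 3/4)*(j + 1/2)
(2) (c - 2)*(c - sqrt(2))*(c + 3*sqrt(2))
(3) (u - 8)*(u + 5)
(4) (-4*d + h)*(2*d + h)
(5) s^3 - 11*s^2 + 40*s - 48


(1) = j^4 - 23*j^3/4 + 7*j^2 + 9*j/16 - 9/4
(2) = c^3 - 2*c^2 + 2*sqrt(2)*c^2 - 6*c - 4*sqrt(2)*c + 12
(3) = u^2 - 3*u - 40
(4) = -8*d^2 - 2*d*h + h^2
(5) = (s - 4)^2*(s - 3)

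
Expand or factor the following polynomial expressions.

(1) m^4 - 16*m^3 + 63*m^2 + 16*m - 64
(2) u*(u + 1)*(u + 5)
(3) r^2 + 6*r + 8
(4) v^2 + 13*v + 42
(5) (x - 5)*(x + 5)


(1) = (m - 8)^2*(m - 1)*(m + 1)
(2) = u^3 + 6*u^2 + 5*u
(3) = (r + 2)*(r + 4)
(4) = (v + 6)*(v + 7)
(5) = x^2 - 25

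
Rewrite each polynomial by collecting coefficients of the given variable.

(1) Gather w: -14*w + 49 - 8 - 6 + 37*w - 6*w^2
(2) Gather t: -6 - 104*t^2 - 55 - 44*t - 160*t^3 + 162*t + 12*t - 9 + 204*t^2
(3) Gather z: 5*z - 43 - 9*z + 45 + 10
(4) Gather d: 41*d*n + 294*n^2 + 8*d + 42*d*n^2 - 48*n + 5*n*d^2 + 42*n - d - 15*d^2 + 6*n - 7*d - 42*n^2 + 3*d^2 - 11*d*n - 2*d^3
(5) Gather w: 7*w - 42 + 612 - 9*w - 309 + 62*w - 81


(1) = -6*w^2 + 23*w + 35
(2) = -160*t^3 + 100*t^2 + 130*t - 70
(3) = 12 - 4*z
(4) = -2*d^3 + d^2*(5*n - 12) + d*(42*n^2 + 30*n) + 252*n^2
(5) = 60*w + 180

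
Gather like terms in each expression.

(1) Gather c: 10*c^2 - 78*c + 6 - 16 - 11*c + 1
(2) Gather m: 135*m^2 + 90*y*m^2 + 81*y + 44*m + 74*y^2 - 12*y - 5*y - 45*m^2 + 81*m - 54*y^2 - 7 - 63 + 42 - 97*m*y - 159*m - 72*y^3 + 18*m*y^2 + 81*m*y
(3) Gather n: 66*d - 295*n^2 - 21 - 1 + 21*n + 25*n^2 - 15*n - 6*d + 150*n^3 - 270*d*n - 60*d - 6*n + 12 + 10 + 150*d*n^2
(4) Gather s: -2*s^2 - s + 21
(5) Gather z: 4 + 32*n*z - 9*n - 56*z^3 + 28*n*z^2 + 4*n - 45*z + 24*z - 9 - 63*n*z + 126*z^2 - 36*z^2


(1) = 10*c^2 - 89*c - 9
(2) = m^2*(90*y + 90) + m*(18*y^2 - 16*y - 34) - 72*y^3 + 20*y^2 + 64*y - 28
(3) = -270*d*n + 150*n^3 + n^2*(150*d - 270)
(4) = -2*s^2 - s + 21
(5) = -5*n - 56*z^3 + z^2*(28*n + 90) + z*(-31*n - 21) - 5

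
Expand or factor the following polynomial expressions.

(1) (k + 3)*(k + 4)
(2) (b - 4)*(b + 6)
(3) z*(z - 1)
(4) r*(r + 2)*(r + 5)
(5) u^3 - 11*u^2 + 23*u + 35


(1) = k^2 + 7*k + 12
(2) = b^2 + 2*b - 24
(3) = z^2 - z
(4) = r^3 + 7*r^2 + 10*r
(5) = (u - 7)*(u - 5)*(u + 1)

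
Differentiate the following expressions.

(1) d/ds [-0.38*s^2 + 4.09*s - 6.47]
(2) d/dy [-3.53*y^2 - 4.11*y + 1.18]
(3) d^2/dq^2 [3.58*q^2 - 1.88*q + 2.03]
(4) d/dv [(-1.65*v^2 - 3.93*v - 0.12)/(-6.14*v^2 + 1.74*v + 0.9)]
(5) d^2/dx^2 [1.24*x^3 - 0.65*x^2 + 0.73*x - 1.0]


(1) = 4.09 - 0.76*s
(2) = -7.06*y - 4.11
(3) = 7.16000000000000
(4) = (-27.0012*v^2 - 4.4436*v - 3.3282)/(37.6996*v^4 - 21.3672*v^3 - 8.0244*v^2 + 3.132*v + 0.81)
(5) = 7.44*x - 1.3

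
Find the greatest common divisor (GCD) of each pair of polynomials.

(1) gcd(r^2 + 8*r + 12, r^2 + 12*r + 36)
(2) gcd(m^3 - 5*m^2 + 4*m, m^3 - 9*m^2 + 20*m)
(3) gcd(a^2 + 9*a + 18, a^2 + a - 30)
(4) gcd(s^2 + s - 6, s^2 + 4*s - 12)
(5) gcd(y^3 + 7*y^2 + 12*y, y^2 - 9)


(1) = r + 6
(2) = gcd(m*(m - 4)*(m - 1), m*(m - 5)*(m - 4)) = m^2 - 4*m
(3) = gcd((a + 3)*(a + 6), (a - 5)*(a + 6)) = a + 6
(4) = gcd((s - 2)*(s + 3), (s - 2)*(s + 6)) = s - 2
(5) = gcd(y*(y + 3)*(y + 4), (y - 3)*(y + 3)) = y + 3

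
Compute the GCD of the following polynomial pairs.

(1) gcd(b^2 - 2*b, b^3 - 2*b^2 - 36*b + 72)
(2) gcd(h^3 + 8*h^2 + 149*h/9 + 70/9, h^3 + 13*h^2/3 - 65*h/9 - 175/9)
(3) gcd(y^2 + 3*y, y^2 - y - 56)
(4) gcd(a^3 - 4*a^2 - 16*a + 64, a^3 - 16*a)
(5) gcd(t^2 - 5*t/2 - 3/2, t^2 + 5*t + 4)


(1) = gcd(b*(b - 2), (b - 6)*(b - 2)*(b + 6)) = b - 2
(2) = gcd((h + 2/3)*(h + 7/3)*(h + 5), (h - 7/3)*(h + 5/3)*(h + 5)) = h + 5
(3) = 1
(4) = a^2 - 16
(5) = gcd((t - 3)*(t + 1/2), (t + 1)*(t + 4)) = 1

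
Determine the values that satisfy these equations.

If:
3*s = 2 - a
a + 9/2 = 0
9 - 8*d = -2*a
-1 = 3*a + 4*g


Then:
a = -9/2
d = 0
g = 25/8
s = 13/6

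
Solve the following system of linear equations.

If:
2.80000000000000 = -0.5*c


Then:
c = -5.60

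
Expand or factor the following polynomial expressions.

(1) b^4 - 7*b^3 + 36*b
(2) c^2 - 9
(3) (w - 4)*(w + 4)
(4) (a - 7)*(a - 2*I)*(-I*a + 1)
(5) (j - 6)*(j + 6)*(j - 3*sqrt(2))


(1) = b*(b - 6)*(b - 3)*(b + 2)
(2) = (c - 3)*(c + 3)
(3) = w^2 - 16
(4) = -I*a^3 - a^2 + 7*I*a^2 + 7*a - 2*I*a + 14*I
(5) = j^3 - 3*sqrt(2)*j^2 - 36*j + 108*sqrt(2)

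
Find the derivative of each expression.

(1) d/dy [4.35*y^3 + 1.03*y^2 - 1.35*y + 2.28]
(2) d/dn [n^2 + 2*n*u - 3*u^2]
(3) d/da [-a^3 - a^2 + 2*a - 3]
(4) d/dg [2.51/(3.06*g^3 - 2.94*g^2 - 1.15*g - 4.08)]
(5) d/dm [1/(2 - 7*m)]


(1) = 13.05*y^2 + 2.06*y - 1.35
(2) = 2*n + 2*u
(3) = -3*a^2 - 2*a + 2
(4) = (-23.0418*g^2 + 14.7588*g + 2.8865)/(-3.06*g^3 + 2.94*g^2 + 1.15*g + 4.08)^2
(5) = 7/(7*m - 2)^2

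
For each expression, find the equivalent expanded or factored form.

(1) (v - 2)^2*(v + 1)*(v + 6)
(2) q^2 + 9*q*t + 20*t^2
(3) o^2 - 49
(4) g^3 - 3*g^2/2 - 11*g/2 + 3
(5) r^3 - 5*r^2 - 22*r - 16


(1) = v^4 + 3*v^3 - 18*v^2 + 4*v + 24
(2) = (q + 4*t)*(q + 5*t)
(3) = (o - 7)*(o + 7)
(4) = (g - 3)*(g - 1/2)*(g + 2)
(5) = (r - 8)*(r + 1)*(r + 2)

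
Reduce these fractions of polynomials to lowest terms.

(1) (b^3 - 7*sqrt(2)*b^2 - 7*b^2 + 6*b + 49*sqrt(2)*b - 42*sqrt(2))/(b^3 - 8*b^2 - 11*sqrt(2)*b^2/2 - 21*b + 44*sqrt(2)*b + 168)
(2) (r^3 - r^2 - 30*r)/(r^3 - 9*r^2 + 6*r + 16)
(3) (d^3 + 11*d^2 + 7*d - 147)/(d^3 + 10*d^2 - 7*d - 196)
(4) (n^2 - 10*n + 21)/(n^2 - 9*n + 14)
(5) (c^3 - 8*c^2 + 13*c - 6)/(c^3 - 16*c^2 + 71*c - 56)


(1) = (2*b^2 - 14*b + 12)/(2*b^2 + b*(-16 + 3*sqrt(2)) - 24*sqrt(2))
(2) = (r^3 - r^2 - 30*r)/(r^3 - 9*r^2 + 6*r + 16)
(3) = (d - 3)/(d - 4)
(4) = (n - 3)/(n - 2)
(5) = (c^2 - 7*c + 6)/(c^2 - 15*c + 56)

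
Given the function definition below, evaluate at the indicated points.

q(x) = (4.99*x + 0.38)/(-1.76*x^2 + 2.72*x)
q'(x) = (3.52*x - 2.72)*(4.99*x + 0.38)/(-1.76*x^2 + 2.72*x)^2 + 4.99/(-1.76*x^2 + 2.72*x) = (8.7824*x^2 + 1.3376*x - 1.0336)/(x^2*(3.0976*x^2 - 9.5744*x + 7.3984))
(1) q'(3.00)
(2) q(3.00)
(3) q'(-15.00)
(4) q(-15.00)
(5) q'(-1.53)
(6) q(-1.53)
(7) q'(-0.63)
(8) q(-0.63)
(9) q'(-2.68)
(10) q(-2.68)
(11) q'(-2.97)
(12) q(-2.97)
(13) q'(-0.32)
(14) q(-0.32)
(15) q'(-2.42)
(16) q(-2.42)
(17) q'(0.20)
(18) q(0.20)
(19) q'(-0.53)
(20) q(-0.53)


(1) = 1.39
(2) = -2.00
(3) = 0.01
(4) = 0.17
(5) = 0.25
(6) = 0.88
(7) = 0.28
(8) = 1.15
(9) = 0.15
(10) = 0.65
(11) = 0.13
(12) = 0.61
(13) = -0.51
(14) = 1.16
(15) = 0.17
(16) = 0.69
(17) = -1.85
(18) = 2.91
(19) = 0.19
(20) = 1.17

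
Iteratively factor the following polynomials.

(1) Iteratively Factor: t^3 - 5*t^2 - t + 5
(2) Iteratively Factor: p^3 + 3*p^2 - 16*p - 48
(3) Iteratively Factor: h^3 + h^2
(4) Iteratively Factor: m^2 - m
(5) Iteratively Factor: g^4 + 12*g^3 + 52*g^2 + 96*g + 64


(1) = (t + 1)*(t^2 - 6*t + 5) = (t - 1)*(t + 1)*(t - 5)
(2) = (p + 3)*(p^2 - 16) = (p + 3)*(p + 4)*(p - 4)
(3) = (h)*(h^2 + h) = h^2*(h + 1)
(4) = (m)*(m - 1)
(5) = (g + 2)*(g^3 + 10*g^2 + 32*g + 32) = (g + 2)*(g + 4)*(g^2 + 6*g + 8) = (g + 2)^2*(g + 4)*(g + 4)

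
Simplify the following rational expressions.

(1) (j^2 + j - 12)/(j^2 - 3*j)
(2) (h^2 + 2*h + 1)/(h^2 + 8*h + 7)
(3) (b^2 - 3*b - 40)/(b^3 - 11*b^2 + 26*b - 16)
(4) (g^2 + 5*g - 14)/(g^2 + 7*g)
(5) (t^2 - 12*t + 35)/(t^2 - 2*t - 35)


(1) = (j + 4)/j
(2) = (h + 1)/(h + 7)
(3) = (b + 5)/(b^2 - 3*b + 2)
(4) = (g - 2)/g
(5) = (t - 5)/(t + 5)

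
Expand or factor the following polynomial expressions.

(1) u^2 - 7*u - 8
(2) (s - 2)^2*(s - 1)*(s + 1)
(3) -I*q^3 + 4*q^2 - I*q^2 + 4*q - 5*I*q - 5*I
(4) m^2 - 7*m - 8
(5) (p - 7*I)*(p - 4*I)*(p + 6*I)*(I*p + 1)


(1) = (u - 8)*(u + 1)
(2) = s^4 - 4*s^3 + 3*s^2 + 4*s - 4
(3) = (q - I)*(q + 5*I)*(-I*q - I)
(4) = (m - 8)*(m + 1)
(5) = I*p^4 + 6*p^3 + 33*I*p^2 + 206*p - 168*I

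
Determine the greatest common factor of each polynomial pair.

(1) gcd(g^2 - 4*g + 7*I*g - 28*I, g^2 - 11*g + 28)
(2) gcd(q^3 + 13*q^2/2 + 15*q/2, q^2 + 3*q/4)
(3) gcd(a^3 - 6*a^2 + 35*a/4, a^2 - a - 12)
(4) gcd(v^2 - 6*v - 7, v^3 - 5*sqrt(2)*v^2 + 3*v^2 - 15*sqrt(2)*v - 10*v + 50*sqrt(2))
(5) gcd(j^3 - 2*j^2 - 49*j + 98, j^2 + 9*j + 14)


(1) = gcd((g - 4)*(g + 7*I), (g - 7)*(g - 4)) = g - 4
(2) = q
(3) = gcd(a*(a - 7/2)*(a - 5/2), (a - 4)*(a + 3)) = 1
(4) = 1
(5) = gcd((j - 7)*(j - 2)*(j + 7), (j + 2)*(j + 7)) = j + 7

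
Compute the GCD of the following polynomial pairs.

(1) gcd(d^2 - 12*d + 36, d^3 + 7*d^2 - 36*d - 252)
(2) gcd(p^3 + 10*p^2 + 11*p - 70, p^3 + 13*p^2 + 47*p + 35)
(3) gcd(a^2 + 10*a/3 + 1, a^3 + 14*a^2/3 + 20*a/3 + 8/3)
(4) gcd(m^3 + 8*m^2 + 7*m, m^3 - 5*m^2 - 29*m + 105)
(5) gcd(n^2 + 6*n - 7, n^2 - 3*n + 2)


(1) = gcd((d - 6)^2, (d - 6)*(d + 6)*(d + 7)) = d - 6
(2) = gcd((p - 2)*(p + 5)*(p + 7), (p + 1)*(p + 5)*(p + 7)) = p^2 + 12*p + 35
(3) = 1
(4) = gcd(m*(m + 1)*(m + 7), (m - 7)*(m - 3)*(m + 5)) = 1
(5) = n - 1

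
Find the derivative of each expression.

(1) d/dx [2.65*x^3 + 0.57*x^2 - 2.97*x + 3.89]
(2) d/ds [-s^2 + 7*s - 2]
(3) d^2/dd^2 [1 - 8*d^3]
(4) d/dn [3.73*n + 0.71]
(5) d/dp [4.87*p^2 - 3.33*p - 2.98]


(1) = 7.95*x^2 + 1.14*x - 2.97
(2) = 7 - 2*s
(3) = -48*d
(4) = 3.73000000000000
(5) = 9.74*p - 3.33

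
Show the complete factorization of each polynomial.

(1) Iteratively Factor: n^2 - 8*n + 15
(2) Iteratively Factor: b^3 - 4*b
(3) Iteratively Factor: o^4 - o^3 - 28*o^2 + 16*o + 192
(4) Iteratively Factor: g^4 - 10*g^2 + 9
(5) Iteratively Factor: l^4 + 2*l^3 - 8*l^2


(1) = (n - 5)*(n - 3)
(2) = (b - 2)*(b^2 + 2*b) = (b - 2)*(b + 2)*(b)
(3) = (o + 3)*(o^3 - 4*o^2 - 16*o + 64) = (o + 3)*(o + 4)*(o^2 - 8*o + 16) = (o - 4)*(o + 3)*(o + 4)*(o - 4)
(4) = (g - 3)*(g^3 + 3*g^2 - g - 3) = (g - 3)*(g - 1)*(g^2 + 4*g + 3) = (g - 3)*(g - 1)*(g + 1)*(g + 3)
(5) = (l)*(l^3 + 2*l^2 - 8*l) = l^2*(l^2 + 2*l - 8) = l^2*(l - 2)*(l + 4)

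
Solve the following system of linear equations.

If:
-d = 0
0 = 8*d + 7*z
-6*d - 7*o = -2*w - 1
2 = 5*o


Then:
d = 0
o = 2/5
w = 9/10
z = 0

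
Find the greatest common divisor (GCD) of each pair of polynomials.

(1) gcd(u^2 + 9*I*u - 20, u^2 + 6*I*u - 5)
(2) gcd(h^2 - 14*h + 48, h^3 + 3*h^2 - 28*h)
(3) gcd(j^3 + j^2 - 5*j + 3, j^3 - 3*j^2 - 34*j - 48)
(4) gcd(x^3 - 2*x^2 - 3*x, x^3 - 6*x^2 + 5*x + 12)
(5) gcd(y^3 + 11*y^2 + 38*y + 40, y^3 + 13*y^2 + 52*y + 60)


(1) = gcd((u + 4*I)*(u + 5*I), (u + I)*(u + 5*I)) = u + 5*I
(2) = gcd((h - 8)*(h - 6), h*(h - 4)*(h + 7)) = 1
(3) = gcd((j - 1)^2*(j + 3), (j - 8)*(j + 2)*(j + 3)) = j + 3
(4) = gcd(x*(x - 3)*(x + 1), (x - 4)*(x - 3)*(x + 1)) = x^2 - 2*x - 3
(5) = y^2 + 7*y + 10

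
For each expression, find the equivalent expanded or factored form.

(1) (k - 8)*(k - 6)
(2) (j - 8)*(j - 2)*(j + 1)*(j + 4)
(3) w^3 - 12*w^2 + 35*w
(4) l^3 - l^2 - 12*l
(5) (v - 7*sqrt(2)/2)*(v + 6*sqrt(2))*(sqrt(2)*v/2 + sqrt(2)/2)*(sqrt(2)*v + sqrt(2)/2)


(1) = k^2 - 14*k + 48
(2) = j^4 - 5*j^3 - 30*j^2 + 40*j + 64
(3) = w*(w - 7)*(w - 5)
(4) = l*(l - 4)*(l + 3)
(5) = v^4 + 3*v^3/2 + 5*sqrt(2)*v^3/2 - 83*v^2/2 + 15*sqrt(2)*v^2/4 - 63*v + 5*sqrt(2)*v/4 - 21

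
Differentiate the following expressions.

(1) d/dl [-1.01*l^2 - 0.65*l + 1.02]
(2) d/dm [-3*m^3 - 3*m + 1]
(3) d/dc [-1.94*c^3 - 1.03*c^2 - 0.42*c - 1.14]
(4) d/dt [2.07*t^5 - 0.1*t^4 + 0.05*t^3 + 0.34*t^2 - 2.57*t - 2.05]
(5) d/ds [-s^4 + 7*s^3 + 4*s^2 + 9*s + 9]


(1) = -2.02*l - 0.65
(2) = -9*m^2 - 3
(3) = -5.82*c^2 - 2.06*c - 0.42
(4) = 10.35*t^4 - 0.4*t^3 + 0.15*t^2 + 0.68*t - 2.57
(5) = -4*s^3 + 21*s^2 + 8*s + 9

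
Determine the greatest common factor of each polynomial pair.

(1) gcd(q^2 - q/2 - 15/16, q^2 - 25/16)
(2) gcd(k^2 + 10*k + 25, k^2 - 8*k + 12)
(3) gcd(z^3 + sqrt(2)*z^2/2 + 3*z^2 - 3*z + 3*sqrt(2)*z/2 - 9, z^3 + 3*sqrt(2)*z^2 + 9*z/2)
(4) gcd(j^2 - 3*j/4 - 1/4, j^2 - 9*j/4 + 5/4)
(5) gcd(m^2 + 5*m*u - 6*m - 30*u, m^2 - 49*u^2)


(1) = gcd((q - 5/4)*(q + 3/4), (q - 5/4)*(q + 5/4)) = q - 5/4
(2) = 1
(3) = z + 3*sqrt(2)/2
(4) = j - 1
(5) = gcd((m - 6)*(m + 5*u), (m - 7*u)*(m + 7*u)) = 1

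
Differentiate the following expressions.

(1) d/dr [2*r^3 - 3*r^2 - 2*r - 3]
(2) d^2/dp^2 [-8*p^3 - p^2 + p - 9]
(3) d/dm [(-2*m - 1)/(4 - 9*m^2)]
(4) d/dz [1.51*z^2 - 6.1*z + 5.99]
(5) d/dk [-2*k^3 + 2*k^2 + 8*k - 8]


(1) = 6*r^2 - 6*r - 2
(2) = -48*p - 2
(3) = 2*(9*m^2 - 9*m*(2*m + 1) - 4)/(9*m^2 - 4)^2
(4) = 3.02*z - 6.1
(5) = -6*k^2 + 4*k + 8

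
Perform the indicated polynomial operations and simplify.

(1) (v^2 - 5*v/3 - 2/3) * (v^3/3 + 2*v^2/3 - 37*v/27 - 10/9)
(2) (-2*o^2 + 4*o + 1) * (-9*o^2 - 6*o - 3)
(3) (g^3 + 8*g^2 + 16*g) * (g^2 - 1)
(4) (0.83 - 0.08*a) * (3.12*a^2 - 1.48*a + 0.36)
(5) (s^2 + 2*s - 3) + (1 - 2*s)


(1) = v^5/3 + v^4/9 - 73*v^3/27 + 59*v^2/81 + 224*v/81 + 20/27
(2) = 18*o^4 - 24*o^3 - 27*o^2 - 18*o - 3
(3) = g^5 + 8*g^4 + 15*g^3 - 8*g^2 - 16*g
(4) = -0.2496*a^3 + 2.708*a^2 - 1.2572*a + 0.2988
(5) = s^2 - 2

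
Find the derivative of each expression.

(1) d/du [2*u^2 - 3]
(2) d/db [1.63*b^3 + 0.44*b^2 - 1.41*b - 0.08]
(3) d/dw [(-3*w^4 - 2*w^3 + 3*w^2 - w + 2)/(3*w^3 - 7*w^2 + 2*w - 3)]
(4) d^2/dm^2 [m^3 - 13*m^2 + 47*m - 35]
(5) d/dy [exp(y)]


(1) = 4*u
(2) = 4.89*b^2 + 0.88*b - 1.41
(3) = (-9*w^6 + 42*w^5 - 13*w^4 + 34*w^3 - w^2 + 10*w - 1)/(9*w^6 - 42*w^5 + 61*w^4 - 46*w^3 + 46*w^2 - 12*w + 9)
(4) = 6*m - 26
(5) = exp(y)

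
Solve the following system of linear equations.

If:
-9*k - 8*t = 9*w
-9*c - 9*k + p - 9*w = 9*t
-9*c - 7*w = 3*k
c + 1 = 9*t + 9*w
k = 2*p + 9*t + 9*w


Then:
c = -668/11765
k = -1251/11765
p = -6174/11765
t = -162/11765
w = 279/2353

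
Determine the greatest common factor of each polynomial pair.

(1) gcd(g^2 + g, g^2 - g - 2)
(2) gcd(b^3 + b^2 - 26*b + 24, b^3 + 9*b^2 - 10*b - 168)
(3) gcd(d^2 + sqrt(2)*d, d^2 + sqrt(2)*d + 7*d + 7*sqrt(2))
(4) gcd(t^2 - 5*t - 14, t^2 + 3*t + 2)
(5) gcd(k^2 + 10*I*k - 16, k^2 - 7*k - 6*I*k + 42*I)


(1) = gcd(g*(g + 1), (g - 2)*(g + 1)) = g + 1
(2) = gcd((b - 4)*(b - 1)*(b + 6), (b - 4)*(b + 6)*(b + 7)) = b^2 + 2*b - 24
(3) = d + sqrt(2)
(4) = t + 2
(5) = gcd((k + 2*I)*(k + 8*I), (k - 7)*(k - 6*I)) = 1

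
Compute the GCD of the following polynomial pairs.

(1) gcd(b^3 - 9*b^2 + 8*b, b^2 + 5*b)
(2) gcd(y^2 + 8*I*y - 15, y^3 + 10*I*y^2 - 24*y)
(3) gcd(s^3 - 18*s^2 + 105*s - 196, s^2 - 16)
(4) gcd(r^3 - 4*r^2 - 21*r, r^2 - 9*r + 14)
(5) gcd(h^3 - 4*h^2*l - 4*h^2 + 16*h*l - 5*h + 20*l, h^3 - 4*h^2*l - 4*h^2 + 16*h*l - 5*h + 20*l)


(1) = gcd(b*(b - 8)*(b - 1), b*(b + 5)) = b
(2) = gcd((y + 3*I)*(y + 5*I), y*(y + 4*I)*(y + 6*I)) = 1
(3) = s - 4
(4) = r - 7
(5) = h^3 - 4*h^2*l - 4*h^2 + 16*h*l - 5*h + 20*l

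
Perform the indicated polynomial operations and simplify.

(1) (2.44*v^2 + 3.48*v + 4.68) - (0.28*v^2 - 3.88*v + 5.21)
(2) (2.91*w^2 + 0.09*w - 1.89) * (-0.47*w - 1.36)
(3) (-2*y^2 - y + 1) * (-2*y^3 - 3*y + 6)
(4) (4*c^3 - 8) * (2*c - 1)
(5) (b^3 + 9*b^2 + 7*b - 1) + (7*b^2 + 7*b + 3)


(1) = 2.16*v^2 + 7.36*v - 0.53
(2) = -1.3677*w^3 - 3.9999*w^2 + 0.7659*w + 2.5704
(3) = 4*y^5 + 2*y^4 + 4*y^3 - 9*y^2 - 9*y + 6
(4) = 8*c^4 - 4*c^3 - 16*c + 8
(5) = b^3 + 16*b^2 + 14*b + 2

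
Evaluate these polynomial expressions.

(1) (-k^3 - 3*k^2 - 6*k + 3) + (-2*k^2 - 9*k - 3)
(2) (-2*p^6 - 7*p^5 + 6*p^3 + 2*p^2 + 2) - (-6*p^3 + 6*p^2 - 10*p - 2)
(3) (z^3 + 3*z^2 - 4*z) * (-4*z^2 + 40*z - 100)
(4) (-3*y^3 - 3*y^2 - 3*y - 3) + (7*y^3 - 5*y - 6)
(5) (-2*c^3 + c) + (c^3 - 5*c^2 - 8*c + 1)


(1) = -k^3 - 5*k^2 - 15*k
(2) = -2*p^6 - 7*p^5 + 12*p^3 - 4*p^2 + 10*p + 4
(3) = -4*z^5 + 28*z^4 + 36*z^3 - 460*z^2 + 400*z
(4) = 4*y^3 - 3*y^2 - 8*y - 9
(5) = -c^3 - 5*c^2 - 7*c + 1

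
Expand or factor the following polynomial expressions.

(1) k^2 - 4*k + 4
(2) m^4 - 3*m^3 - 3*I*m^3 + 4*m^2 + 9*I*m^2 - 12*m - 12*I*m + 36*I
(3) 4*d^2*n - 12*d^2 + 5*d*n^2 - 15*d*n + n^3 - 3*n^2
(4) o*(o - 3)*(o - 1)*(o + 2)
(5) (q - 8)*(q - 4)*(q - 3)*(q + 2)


(1) = (k - 2)^2
(2) = (m - 3)*(m - 3*I)*(m - 2*I)*(m + 2*I)
(3) = (d + n)*(4*d + n)*(n - 3)
(4) = o^4 - 2*o^3 - 5*o^2 + 6*o
(5) = q^4 - 13*q^3 + 38*q^2 + 40*q - 192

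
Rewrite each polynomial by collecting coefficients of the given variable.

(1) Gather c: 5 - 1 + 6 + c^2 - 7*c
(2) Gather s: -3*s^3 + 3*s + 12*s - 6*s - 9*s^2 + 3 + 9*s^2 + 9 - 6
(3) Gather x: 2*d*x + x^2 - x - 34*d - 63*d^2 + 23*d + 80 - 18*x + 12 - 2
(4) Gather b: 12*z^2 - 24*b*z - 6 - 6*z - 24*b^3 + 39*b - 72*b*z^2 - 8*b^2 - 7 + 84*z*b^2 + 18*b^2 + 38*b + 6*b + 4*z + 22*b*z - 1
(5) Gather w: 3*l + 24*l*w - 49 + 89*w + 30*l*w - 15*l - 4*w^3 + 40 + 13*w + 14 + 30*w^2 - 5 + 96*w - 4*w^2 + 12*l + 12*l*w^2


(1) = c^2 - 7*c + 10
(2) = -3*s^3 + 9*s + 6
(3) = -63*d^2 - 11*d + x^2 + x*(2*d - 19) + 90
(4) = -24*b^3 + b^2*(84*z + 10) + b*(-72*z^2 - 2*z + 83) + 12*z^2 - 2*z - 14
(5) = -4*w^3 + w^2*(12*l + 26) + w*(54*l + 198)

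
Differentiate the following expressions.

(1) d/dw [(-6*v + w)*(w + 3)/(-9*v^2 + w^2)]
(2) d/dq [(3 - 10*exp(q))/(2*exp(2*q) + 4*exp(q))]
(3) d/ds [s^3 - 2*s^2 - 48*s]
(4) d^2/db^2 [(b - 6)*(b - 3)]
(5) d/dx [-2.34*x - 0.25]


(1) = (2*w*(6*v - w)*(w + 3) + (9*v^2 - w^2)*(6*v - 2*w - 3))/(9*v^2 - w^2)^2
(2) = (5*exp(2*q) - 3*exp(q) - 3)*exp(-q)/(exp(2*q) + 4*exp(q) + 4)
(3) = 3*s^2 - 4*s - 48
(4) = 2
(5) = -2.34000000000000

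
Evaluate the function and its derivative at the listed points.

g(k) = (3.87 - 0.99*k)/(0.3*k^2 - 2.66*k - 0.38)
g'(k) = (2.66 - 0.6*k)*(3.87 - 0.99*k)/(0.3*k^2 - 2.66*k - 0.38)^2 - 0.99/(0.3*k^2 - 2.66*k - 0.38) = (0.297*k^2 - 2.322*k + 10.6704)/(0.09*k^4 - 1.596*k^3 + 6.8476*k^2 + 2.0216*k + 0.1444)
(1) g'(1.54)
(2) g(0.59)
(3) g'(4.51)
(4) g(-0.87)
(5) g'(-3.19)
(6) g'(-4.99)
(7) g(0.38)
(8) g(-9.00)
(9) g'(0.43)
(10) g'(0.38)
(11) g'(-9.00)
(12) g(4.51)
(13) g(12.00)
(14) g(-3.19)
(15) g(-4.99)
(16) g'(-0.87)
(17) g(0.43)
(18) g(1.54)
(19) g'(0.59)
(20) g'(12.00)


(1) = 0.55
(2) = -1.78
(3) = 0.16
(4) = 2.19
(5) = 0.17
(6) = 0.07
(7) = -2.59
(8) = 0.27
(9) = 4.51
(10) = 5.41
(11) = 0.02
(12) = 0.09
(13) = -0.73
(14) = 0.63
(15) = 0.43
(16) = 2.76
(17) = -2.35
(18) = -0.62
(19) = 2.76
(20) = 0.22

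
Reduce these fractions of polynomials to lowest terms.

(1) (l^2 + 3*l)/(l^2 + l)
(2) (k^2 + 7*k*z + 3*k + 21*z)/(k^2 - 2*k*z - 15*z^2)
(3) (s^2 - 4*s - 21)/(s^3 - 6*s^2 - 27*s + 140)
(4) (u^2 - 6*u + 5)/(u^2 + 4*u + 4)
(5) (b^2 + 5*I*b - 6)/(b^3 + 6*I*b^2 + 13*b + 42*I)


(1) = (l + 3)/(l + 1)
(2) = (-k^2 - 7*k*z - 3*k - 21*z)/(-k^2 + 2*k*z + 15*z^2)
(3) = (s + 3)/(s^2 + s - 20)
(4) = (u^2 - 6*u + 5)/(u^2 + 4*u + 4)
(5) = (b + 3*I)/(b^2 + 4*I*b + 21)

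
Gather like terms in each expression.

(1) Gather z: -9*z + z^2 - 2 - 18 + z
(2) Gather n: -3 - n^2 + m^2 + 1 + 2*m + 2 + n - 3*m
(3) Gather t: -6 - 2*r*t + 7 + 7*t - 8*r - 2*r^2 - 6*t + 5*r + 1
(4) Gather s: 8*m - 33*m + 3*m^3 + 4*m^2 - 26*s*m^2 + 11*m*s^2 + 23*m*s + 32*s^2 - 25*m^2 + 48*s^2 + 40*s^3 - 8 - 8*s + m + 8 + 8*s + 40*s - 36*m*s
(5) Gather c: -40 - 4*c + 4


(1) = z^2 - 8*z - 20
(2) = m^2 - m - n^2 + n
(3) = -2*r^2 - 3*r + t*(1 - 2*r) + 2
(4) = 3*m^3 - 21*m^2 - 24*m + 40*s^3 + s^2*(11*m + 80) + s*(-26*m^2 - 13*m + 40)
(5) = -4*c - 36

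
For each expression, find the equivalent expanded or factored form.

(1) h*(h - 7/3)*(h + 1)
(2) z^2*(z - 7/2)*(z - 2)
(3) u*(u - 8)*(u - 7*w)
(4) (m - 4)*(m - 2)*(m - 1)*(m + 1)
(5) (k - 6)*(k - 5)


(1) = h^3 - 4*h^2/3 - 7*h/3
(2) = z^4 - 11*z^3/2 + 7*z^2
(3) = u^3 - 7*u^2*w - 8*u^2 + 56*u*w
(4) = m^4 - 6*m^3 + 7*m^2 + 6*m - 8
(5) = k^2 - 11*k + 30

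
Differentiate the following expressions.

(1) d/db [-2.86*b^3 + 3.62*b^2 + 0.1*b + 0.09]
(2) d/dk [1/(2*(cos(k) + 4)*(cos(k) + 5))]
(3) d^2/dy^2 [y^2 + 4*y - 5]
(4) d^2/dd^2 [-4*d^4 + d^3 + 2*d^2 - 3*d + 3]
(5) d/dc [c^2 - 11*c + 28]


(1) = -8.58*b^2 + 7.24*b + 0.1
(2) = (2*cos(k) + 9)*sin(k)/(2*(cos(k) + 4)^2*(cos(k) + 5)^2)
(3) = 2
(4) = -48*d^2 + 6*d + 4
(5) = 2*c - 11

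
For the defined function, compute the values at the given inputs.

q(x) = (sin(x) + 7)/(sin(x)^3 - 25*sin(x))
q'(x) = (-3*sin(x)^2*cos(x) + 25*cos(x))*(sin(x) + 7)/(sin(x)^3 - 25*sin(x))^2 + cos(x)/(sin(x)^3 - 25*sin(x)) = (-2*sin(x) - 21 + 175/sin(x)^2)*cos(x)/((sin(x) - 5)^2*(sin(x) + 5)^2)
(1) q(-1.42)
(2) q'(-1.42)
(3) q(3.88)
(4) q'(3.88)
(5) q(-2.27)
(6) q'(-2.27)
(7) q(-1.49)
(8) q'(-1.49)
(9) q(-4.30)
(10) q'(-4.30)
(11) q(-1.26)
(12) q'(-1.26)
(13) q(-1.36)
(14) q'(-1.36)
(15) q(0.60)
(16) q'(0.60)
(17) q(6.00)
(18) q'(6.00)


(1) = 0.25
(2) = 0.04
(3) = 0.38
(4) = -0.45
(5) = 0.33
(6) = -0.30
(7) = 0.25
(8) = 0.02
(9) = -0.36
(10) = -0.13
(11) = 0.26
(12) = 0.09
(13) = 0.26
(14) = 0.06
(15) = -0.54
(16) = 0.71
(17) = 0.97
(18) = 3.43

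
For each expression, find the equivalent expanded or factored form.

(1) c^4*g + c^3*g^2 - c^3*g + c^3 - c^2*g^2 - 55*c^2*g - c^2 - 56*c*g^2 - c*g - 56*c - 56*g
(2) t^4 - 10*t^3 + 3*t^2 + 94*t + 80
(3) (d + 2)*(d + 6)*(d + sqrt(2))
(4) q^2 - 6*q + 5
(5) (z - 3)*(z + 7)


(1) = (c - 8)*(c + 7)*(c + g)*(c*g + 1)
(2) = (t - 8)*(t - 5)*(t + 1)*(t + 2)
(3) = d^3 + sqrt(2)*d^2 + 8*d^2 + 8*sqrt(2)*d + 12*d + 12*sqrt(2)
(4) = (q - 5)*(q - 1)
(5) = z^2 + 4*z - 21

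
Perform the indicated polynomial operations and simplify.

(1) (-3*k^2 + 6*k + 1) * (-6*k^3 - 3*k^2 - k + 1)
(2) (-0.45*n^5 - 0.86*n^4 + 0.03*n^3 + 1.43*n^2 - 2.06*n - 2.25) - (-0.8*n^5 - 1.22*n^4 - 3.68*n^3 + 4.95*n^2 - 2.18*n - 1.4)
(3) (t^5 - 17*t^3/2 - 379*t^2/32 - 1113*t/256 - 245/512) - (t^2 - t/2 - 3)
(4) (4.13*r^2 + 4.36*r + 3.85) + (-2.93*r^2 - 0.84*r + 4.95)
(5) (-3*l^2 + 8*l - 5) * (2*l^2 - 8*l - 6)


(1) = 18*k^5 - 27*k^4 - 21*k^3 - 12*k^2 + 5*k + 1
(2) = 0.35*n^5 + 0.36*n^4 + 3.71*n^3 - 3.52*n^2 + 0.12*n - 0.85
(3) = t^5 - 17*t^3/2 - 411*t^2/32 - 985*t/256 + 1291/512
(4) = 1.2*r^2 + 3.52*r + 8.8
(5) = -6*l^4 + 40*l^3 - 56*l^2 - 8*l + 30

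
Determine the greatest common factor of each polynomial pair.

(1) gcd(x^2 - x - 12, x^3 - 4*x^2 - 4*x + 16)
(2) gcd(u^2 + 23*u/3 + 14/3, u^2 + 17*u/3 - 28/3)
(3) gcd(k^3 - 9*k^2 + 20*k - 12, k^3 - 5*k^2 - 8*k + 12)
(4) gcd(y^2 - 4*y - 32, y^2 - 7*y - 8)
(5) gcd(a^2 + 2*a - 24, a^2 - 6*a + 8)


(1) = gcd((x - 4)*(x + 3), (x - 4)*(x - 2)*(x + 2)) = x - 4
(2) = u + 7
(3) = k^2 - 7*k + 6
(4) = y - 8
(5) = a - 4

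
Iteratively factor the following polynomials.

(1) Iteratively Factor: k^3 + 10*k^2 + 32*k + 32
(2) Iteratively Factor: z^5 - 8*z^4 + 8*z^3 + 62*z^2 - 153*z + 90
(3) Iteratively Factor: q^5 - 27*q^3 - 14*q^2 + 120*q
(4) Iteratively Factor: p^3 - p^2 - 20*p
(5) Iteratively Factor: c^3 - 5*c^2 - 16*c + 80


(1) = (k + 4)*(k^2 + 6*k + 8) = (k + 4)^2*(k + 2)
(2) = (z + 3)*(z^4 - 11*z^3 + 41*z^2 - 61*z + 30) = (z - 1)*(z + 3)*(z^3 - 10*z^2 + 31*z - 30) = (z - 5)*(z - 1)*(z + 3)*(z^2 - 5*z + 6) = (z - 5)*(z - 3)*(z - 1)*(z + 3)*(z - 2)
(3) = (q)*(q^4 - 27*q^2 - 14*q + 120) = q*(q + 4)*(q^3 - 4*q^2 - 11*q + 30) = q*(q - 5)*(q + 4)*(q^2 + q - 6) = q*(q - 5)*(q - 2)*(q + 4)*(q + 3)
(4) = (p)*(p^2 - p - 20) = p*(p + 4)*(p - 5)
(5) = (c + 4)*(c^2 - 9*c + 20) = (c - 4)*(c + 4)*(c - 5)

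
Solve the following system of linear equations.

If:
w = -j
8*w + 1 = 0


Then:
j = 1/8
w = -1/8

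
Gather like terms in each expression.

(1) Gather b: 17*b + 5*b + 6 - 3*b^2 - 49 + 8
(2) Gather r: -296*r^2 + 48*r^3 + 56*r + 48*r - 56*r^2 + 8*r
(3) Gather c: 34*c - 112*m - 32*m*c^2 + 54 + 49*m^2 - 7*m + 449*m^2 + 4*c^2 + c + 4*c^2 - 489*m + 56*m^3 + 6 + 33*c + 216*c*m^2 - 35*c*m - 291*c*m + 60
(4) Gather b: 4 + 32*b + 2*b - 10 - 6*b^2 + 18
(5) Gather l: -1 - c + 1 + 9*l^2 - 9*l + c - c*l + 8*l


(1) = -3*b^2 + 22*b - 35
(2) = 48*r^3 - 352*r^2 + 112*r
(3) = c^2*(8 - 32*m) + c*(216*m^2 - 326*m + 68) + 56*m^3 + 498*m^2 - 608*m + 120
(4) = -6*b^2 + 34*b + 12
(5) = 9*l^2 + l*(-c - 1)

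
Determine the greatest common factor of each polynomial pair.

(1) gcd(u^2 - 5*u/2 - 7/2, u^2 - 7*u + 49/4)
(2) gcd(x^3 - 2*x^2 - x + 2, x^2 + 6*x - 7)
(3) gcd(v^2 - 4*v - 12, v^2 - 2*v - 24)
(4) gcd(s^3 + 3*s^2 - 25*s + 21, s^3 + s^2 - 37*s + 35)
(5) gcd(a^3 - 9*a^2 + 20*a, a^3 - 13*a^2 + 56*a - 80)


(1) = u - 7/2
(2) = gcd((x - 2)*(x - 1)*(x + 1), (x - 1)*(x + 7)) = x - 1
(3) = gcd((v - 6)*(v + 2), (v - 6)*(v + 4)) = v - 6
(4) = gcd((s - 3)*(s - 1)*(s + 7), (s - 5)*(s - 1)*(s + 7)) = s^2 + 6*s - 7
(5) = gcd(a*(a - 5)*(a - 4), (a - 5)*(a - 4)^2) = a^2 - 9*a + 20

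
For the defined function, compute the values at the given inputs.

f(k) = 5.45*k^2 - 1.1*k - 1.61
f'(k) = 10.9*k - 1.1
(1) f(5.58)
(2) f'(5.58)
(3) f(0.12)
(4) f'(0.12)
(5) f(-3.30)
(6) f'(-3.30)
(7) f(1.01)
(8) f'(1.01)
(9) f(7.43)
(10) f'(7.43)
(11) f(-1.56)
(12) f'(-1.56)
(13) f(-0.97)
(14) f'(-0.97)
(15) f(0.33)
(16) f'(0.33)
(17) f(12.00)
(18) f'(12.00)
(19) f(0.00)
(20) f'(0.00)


(1) = 161.95
(2) = 59.72
(3) = -1.66
(4) = 0.21
(5) = 61.37
(6) = -37.07
(7) = 2.84
(8) = 9.91
(9) = 291.08
(10) = 79.89
(11) = 13.37
(12) = -18.10
(13) = 4.58
(14) = -11.67
(15) = -1.38
(16) = 2.50
(17) = 769.99
(18) = 129.70
(19) = -1.61
(20) = -1.10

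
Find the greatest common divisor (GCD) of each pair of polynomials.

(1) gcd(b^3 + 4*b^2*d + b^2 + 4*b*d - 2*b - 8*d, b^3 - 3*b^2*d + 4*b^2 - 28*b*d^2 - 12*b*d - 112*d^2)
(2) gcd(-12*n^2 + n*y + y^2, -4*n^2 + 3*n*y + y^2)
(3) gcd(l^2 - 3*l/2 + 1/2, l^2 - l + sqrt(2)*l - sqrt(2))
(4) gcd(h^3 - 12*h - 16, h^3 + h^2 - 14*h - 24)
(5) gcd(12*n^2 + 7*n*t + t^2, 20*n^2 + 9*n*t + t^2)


(1) = gcd((b - 1)*(b + 2)*(b + 4*d), (b + 4)*(b - 7*d)*(b + 4*d)) = b + 4*d
(2) = gcd((-3*n + y)*(4*n + y), (-n + y)*(4*n + y)) = 4*n + y
(3) = gcd((l - 1)*(l - 1/2), (l - 1)*(l + sqrt(2))) = l - 1
(4) = h^2 - 2*h - 8
(5) = gcd((3*n + t)*(4*n + t), (4*n + t)*(5*n + t)) = 4*n + t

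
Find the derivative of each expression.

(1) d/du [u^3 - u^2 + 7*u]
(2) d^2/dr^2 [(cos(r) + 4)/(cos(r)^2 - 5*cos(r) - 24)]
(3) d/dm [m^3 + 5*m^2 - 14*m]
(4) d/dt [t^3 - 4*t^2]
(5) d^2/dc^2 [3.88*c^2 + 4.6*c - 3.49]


(1) = 3*u^2 - 2*u + 7
(2) = (9*sin(r)^4*cos(r) + 21*sin(r)^4 - 382*sin(r)^2 + 133*cos(r) + 45*cos(3*r)/2 - cos(5*r)/2 + 209)/(sin(r)^2 + 5*cos(r) + 23)^3
(3) = 3*m^2 + 10*m - 14
(4) = t*(3*t - 8)
(5) = 7.76000000000000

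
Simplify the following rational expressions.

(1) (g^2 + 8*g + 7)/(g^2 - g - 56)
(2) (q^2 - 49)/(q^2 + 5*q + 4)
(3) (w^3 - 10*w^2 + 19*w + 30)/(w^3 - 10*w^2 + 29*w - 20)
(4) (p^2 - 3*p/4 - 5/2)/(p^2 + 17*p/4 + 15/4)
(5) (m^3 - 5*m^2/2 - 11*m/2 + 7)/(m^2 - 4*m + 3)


(1) = (g + 1)/(g - 8)
(2) = (q^2 - 49)/(q^2 + 5*q + 4)
(3) = (w^2 - 5*w - 6)/(w^2 - 5*w + 4)
(4) = (p - 2)/(p + 3)
(5) = (2*m^2 - 3*m - 14)/(2*m - 6)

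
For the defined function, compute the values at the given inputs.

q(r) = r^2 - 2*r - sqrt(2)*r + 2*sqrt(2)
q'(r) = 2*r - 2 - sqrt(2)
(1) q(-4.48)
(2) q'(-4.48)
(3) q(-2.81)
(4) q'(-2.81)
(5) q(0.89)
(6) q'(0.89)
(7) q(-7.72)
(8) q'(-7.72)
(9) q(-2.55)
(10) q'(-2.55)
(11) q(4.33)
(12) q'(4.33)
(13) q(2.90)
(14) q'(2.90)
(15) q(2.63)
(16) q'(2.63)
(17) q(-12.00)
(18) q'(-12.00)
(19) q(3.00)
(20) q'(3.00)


(1) = 38.19
(2) = -12.37
(3) = 20.32
(4) = -9.03
(5) = 0.58
(6) = -1.63
(7) = 88.78
(8) = -18.85
(9) = 18.04
(10) = -8.51
(11) = 6.79
(12) = 5.25
(13) = 1.34
(14) = 2.39
(15) = 0.77
(16) = 1.85
(17) = 187.80
(18) = -27.41
(19) = 1.59
(20) = 2.59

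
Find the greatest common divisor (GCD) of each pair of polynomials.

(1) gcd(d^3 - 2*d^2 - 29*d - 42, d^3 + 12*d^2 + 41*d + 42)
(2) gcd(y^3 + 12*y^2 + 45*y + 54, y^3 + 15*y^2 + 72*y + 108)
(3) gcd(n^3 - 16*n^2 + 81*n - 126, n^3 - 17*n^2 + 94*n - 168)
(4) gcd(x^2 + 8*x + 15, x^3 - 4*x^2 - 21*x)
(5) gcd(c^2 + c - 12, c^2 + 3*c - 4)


(1) = gcd((d - 7)*(d + 2)*(d + 3), (d + 2)*(d + 3)*(d + 7)) = d^2 + 5*d + 6
(2) = y^2 + 9*y + 18
(3) = gcd((n - 7)*(n - 6)*(n - 3), (n - 7)*(n - 6)*(n - 4)) = n^2 - 13*n + 42
(4) = gcd((x + 3)*(x + 5), x*(x - 7)*(x + 3)) = x + 3
(5) = gcd((c - 3)*(c + 4), (c - 1)*(c + 4)) = c + 4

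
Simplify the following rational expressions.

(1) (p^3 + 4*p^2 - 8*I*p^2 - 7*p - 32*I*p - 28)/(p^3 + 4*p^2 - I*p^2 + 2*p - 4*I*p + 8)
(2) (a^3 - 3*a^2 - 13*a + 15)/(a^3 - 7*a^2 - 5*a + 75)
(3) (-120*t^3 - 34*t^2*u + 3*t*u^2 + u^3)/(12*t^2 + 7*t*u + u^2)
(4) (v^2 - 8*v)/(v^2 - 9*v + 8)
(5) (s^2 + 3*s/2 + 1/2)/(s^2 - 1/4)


(1) = (p^2 - 8*I*p - 7)/(p^2 - I*p + 2)
(2) = (a - 1)/(a - 5)
(3) = (-30*t^2 - t*u + u^2)/(3*t + u)
(4) = v/(v - 1)
(5) = (2*s + 2)/(2*s - 1)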